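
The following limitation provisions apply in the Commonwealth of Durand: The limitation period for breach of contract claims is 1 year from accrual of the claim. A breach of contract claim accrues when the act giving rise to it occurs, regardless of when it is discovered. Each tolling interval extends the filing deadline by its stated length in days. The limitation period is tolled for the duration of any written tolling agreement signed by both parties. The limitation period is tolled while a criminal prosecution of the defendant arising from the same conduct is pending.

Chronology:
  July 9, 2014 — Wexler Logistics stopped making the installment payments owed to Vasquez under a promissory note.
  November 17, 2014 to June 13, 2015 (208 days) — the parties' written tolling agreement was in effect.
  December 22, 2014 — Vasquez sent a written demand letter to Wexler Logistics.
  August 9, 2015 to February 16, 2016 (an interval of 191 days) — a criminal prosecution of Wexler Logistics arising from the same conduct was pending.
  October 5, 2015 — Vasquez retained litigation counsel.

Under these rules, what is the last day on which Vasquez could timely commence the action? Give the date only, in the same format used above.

August 11, 2016

The claim accrued on July 9, 2014, the date of the act.
1 year from July 9, 2014 is July 9, 2015.
The written tolling agreement from November 17, 2014 to June 13, 2015 tolled the period for 208 days, extending the deadline to February 2, 2016.
The pending criminal prosecution from August 9, 2015 to February 16, 2016 tolled the period for 191 days, extending the deadline to August 11, 2016.
The other events in the timeline have no effect on the limitation period under the stated rules.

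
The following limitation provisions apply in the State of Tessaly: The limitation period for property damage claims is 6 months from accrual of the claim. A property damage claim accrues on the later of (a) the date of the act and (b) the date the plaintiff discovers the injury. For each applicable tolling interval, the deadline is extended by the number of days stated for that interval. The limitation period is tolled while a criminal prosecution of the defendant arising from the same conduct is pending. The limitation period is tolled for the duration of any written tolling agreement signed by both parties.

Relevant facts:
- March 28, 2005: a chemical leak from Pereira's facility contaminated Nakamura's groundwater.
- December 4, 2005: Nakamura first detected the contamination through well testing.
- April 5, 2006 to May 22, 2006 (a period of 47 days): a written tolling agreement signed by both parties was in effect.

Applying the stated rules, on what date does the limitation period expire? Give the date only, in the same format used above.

Taking the later of the act (March 28, 2005) and discovery (December 4, 2005), the claim accrued on December 4, 2005.
6 months from December 4, 2005 is June 4, 2006.
The written tolling agreement from April 5, 2006 to May 22, 2006 tolled the period for 47 days, extending the deadline to July 21, 2006.

July 21, 2006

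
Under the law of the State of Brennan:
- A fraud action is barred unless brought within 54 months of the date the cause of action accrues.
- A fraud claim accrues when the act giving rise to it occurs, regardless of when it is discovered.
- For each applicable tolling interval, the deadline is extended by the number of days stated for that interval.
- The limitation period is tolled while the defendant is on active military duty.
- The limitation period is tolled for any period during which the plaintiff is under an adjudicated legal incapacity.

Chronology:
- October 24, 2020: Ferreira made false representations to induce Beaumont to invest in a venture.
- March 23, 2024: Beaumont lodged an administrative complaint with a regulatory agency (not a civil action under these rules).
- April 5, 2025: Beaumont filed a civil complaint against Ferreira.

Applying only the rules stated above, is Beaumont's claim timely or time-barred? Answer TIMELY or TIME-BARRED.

The cause of action accrued on October 24, 2020, the date of the act.
Adding the 54 months base period to October 24, 2020 gives a deadline of April 24, 2025, before any tolling.
Nothing else in the chronology tolls or restarts the period.
The April 5, 2025 filing precedes the April 24, 2025 deadline; the claim is timely.

TIMELY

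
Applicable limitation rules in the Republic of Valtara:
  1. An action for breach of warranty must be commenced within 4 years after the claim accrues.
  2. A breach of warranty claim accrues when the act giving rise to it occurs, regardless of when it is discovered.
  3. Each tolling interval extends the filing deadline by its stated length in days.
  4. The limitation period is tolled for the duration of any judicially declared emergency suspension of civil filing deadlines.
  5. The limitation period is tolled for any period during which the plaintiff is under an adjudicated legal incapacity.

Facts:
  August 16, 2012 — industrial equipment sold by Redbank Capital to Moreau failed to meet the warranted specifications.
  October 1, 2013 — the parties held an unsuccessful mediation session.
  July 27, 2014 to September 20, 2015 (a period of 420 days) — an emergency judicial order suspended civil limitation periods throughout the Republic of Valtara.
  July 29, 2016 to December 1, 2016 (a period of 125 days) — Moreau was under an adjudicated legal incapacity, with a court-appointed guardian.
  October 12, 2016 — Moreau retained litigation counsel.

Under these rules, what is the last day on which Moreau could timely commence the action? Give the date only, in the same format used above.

February 12, 2018

The claim accrued on August 16, 2012, the date of the act.
Adding the 4 years base period to August 16, 2012 gives a deadline of August 16, 2016, before any tolling.
Because the emergency suspension of filing deadlines ran from July 27, 2014 to September 20, 2015, the deadline is extended by 420 days to October 10, 2017.
Because the plaintiff's legal incapacity ran from July 29, 2016 to December 1, 2016, the deadline is extended by 125 days to February 12, 2018.
None of the other events listed affects the running of the period under the stated rules.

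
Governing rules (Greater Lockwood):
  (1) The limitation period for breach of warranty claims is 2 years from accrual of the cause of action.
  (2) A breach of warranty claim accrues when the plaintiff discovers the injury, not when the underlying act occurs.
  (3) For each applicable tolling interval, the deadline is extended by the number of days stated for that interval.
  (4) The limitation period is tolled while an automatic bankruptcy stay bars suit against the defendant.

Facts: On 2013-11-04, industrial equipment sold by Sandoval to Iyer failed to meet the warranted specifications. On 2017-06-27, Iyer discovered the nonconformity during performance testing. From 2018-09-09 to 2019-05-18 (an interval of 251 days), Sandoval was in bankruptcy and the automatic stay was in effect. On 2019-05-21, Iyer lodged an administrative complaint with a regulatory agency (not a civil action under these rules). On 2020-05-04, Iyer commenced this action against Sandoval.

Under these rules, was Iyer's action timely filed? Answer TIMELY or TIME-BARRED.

Under the discovery rule, the claim accrued on 2017-06-27, when Iyer discovered the injury — not on the 2013-11-04 date of the underlying act.
The untolled deadline — 2 years after 2017-06-27 — is 2019-06-27.
The automatic bankruptcy stay from 2018-09-09 to 2019-05-18 tolled the period for 251 days, extending the deadline to 2020-03-04.
The other events in the timeline have no effect on the limitation period under the stated rules.
The 2020-05-04 filing falls after the 2020-03-04 deadline; the claim is time-barred.

TIME-BARRED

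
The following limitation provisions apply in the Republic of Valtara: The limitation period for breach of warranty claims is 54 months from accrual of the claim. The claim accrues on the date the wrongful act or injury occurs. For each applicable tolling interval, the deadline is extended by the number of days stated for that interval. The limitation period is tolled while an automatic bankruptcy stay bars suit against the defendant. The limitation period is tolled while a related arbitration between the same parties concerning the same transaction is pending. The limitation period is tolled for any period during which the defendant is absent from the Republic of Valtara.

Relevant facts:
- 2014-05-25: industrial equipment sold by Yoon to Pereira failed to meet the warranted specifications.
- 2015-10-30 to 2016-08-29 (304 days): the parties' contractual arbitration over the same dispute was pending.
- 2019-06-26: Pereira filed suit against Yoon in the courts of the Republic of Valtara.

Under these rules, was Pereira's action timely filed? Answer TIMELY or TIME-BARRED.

The claim accrued on 2014-05-25, the date of the act.
Adding the 54 months base period to 2014-05-25 gives a deadline of 2018-11-25, before any tolling.
The pending related arbitration from 2015-10-30 to 2016-08-29 tolled the period for 304 days, extending the deadline to 2019-09-25.
Pereira filed on 2019-06-26, before the 2019-09-25 deadline, so the action is timely.

TIMELY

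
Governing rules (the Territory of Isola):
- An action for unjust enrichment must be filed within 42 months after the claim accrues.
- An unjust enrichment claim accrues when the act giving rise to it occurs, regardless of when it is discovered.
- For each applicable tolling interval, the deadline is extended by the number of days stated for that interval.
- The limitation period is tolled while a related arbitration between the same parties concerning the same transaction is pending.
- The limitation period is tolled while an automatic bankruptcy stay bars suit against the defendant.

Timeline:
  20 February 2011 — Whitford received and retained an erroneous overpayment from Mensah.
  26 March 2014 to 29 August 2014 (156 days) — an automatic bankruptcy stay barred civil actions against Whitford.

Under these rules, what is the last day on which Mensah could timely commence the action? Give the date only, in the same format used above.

The limitation period began to run on 20 February 2011.
Adding the 42 months base period to 20 February 2011 gives a deadline of 20 August 2014, before any tolling.
Because the automatic bankruptcy stay ran from 26 March 2014 to 29 August 2014, the deadline is extended by 156 days to 23 January 2015.

23 January 2015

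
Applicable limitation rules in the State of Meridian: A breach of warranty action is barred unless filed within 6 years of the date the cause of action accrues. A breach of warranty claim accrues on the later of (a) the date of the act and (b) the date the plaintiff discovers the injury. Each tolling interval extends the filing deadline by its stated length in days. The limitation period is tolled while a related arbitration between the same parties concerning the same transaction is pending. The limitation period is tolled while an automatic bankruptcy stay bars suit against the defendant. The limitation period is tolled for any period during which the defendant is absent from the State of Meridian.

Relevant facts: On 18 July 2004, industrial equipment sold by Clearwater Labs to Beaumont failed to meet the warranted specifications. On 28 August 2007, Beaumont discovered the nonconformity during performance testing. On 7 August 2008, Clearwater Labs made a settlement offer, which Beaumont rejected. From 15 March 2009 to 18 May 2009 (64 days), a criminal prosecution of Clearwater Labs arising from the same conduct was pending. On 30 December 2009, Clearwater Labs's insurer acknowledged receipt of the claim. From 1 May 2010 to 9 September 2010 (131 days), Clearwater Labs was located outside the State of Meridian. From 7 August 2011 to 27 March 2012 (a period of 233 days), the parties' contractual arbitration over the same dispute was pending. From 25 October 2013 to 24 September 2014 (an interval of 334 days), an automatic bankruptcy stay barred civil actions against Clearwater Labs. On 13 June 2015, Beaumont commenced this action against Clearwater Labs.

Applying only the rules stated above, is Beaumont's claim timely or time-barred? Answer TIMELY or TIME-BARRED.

TIMELY

Taking the later of the act (18 July 2004) and discovery (28 August 2007), the claim accrued on 28 August 2007.
Adding the 6 years base period to 28 August 2007 gives a deadline of 28 August 2013, before any tolling.
The defendant's absence from the jurisdiction from 1 May 2010 to 9 September 2010 tolled the period for 131 days, extending the deadline to 6 January 2014.
The period was tolled for 233 days by the pending related arbitration (7 August 2011 to 27 March 2012), pushing the deadline to 27 August 2014.
The automatic bankruptcy stay from 25 October 2013 to 24 September 2014 tolled the period for 334 days, extending the deadline to 27 July 2015.
No stated provision tolls the period for a criminal prosecution, so the interval from 15 March 2009 to 18 May 2009 has no effect on the deadline.
None of the other events listed affects the running of the period under the stated rules.
Filing on 13 June 2015 beat the 27 July 2015 deadline — the action is timely.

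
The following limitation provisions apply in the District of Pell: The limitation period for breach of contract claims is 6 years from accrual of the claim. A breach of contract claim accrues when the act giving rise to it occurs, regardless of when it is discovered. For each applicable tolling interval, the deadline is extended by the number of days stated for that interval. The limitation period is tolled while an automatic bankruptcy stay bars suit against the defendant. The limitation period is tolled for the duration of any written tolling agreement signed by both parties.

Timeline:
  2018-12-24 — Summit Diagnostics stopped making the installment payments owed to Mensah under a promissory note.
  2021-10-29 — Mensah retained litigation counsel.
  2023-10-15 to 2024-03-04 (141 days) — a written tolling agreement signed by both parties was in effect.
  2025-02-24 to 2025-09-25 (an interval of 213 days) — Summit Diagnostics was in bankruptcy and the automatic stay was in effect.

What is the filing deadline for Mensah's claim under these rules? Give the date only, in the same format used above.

2025-12-13

The claim accrued on 2018-12-24, when the wrongful act occurred.
The untolled deadline — 6 years after 2018-12-24 — is 2024-12-24.
The written tolling agreement from 2023-10-15 to 2024-03-04 tolled the period for 141 days, extending the deadline to 2025-05-14.
The period was tolled for 213 days by the automatic bankruptcy stay (2025-02-24 to 2025-09-25), pushing the deadline to 2025-12-13.
None of the other events listed affects the running of the period under the stated rules.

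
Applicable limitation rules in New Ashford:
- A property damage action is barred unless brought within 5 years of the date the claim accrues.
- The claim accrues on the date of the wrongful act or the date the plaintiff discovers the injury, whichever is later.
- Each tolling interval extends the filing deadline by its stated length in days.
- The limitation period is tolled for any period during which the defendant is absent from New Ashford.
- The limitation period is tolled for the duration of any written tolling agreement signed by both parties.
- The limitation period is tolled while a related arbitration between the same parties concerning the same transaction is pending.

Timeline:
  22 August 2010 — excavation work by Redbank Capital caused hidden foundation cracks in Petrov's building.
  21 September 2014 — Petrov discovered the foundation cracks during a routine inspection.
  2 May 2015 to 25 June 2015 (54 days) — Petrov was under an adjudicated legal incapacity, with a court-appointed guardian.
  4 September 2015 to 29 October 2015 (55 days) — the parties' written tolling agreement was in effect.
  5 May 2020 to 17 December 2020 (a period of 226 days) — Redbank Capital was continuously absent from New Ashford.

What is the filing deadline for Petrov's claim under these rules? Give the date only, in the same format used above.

The claim accrued on 21 September 2014 — the later of the 22 August 2010 act and the 21 September 2014 discovery.
5 years from 21 September 2014 is 21 September 2019.
The written tolling agreement from 4 September 2015 to 29 October 2015 tolled the period for 55 days, extending the deadline to 15 November 2019.
The defendant's absence from the jurisdiction from 5 May 2020 to 17 December 2020 began after the period had already run on 15 November 2019, so it has no tolling effect.
The plaintiff's legal incapacity from 2 May 2015 to 25 June 2015 does not toll the period, because no stated rule makes the plaintiff's incapacity a tolling event.

15 November 2019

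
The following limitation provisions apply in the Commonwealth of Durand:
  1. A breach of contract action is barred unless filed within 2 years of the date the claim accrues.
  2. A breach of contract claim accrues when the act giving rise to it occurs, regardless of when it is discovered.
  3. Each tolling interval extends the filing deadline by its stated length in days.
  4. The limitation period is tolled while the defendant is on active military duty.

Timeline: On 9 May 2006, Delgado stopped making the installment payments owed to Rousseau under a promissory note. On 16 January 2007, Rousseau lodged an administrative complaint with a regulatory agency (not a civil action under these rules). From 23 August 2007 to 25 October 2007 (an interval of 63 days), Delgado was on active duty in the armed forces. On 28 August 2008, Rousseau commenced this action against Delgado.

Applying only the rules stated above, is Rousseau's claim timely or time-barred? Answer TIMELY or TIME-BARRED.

TIME-BARRED

The claim accrued on 9 May 2006, the date of the act.
Adding the 2 years base period to 9 May 2006 gives a deadline of 9 May 2008, before any tolling.
Because the defendant's active military service ran from 23 August 2007 to 25 October 2007, the deadline is extended by 63 days to 11 July 2008.
The other events in the timeline have no effect on the limitation period under the stated rules.
Rousseau filed on 28 August 2008, after the 11 July 2008 deadline, so the action is time-barred.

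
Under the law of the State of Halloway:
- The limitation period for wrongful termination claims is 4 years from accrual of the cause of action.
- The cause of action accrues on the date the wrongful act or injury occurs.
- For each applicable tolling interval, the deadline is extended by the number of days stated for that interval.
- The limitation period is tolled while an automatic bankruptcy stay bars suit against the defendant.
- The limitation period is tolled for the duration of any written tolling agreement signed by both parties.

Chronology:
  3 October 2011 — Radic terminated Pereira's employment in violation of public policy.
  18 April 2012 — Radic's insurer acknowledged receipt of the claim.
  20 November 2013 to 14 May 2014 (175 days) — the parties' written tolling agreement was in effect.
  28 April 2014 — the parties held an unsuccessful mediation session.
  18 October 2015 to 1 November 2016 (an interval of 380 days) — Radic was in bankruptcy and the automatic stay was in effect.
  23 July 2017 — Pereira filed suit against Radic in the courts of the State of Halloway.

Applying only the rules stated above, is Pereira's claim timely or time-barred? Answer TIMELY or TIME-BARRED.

The limitation period began to run on 3 October 2011.
The untolled deadline — 4 years after 3 October 2011 — is 3 October 2015.
The written tolling agreement from 20 November 2013 to 14 May 2014 tolled the period for 175 days, extending the deadline to 26 March 2016.
The automatic bankruptcy stay from 18 October 2015 to 1 November 2016 tolled the period for 380 days, extending the deadline to 10 April 2017.
Nothing else in the chronology tolls or restarts the period.
Filing on 23 July 2017 missed the 10 April 2017 deadline — the action is time-barred.

TIME-BARRED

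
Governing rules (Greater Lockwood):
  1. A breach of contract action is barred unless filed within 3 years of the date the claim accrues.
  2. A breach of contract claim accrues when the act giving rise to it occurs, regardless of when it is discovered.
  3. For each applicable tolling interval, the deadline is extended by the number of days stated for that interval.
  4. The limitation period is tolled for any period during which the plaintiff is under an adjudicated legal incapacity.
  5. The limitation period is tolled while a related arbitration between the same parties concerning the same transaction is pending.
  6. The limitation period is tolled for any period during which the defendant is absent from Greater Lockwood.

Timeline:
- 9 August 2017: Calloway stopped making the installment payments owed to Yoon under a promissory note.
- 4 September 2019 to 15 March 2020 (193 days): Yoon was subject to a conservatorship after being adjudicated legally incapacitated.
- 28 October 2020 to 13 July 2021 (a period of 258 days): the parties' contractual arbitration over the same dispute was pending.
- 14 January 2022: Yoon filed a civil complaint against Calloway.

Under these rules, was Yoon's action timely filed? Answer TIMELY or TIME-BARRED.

TIME-BARRED

The limitation period began to run on 9 August 2017.
3 years from 9 August 2017 is 9 August 2020.
Because the plaintiff's legal incapacity ran from 4 September 2019 to 15 March 2020, the deadline is extended by 193 days to 18 February 2021.
The period was tolled for 258 days by the pending related arbitration (28 October 2020 to 13 July 2021), pushing the deadline to 3 November 2021.
Yoon filed on 14 January 2022, after the 3 November 2021 deadline, so the action is time-barred.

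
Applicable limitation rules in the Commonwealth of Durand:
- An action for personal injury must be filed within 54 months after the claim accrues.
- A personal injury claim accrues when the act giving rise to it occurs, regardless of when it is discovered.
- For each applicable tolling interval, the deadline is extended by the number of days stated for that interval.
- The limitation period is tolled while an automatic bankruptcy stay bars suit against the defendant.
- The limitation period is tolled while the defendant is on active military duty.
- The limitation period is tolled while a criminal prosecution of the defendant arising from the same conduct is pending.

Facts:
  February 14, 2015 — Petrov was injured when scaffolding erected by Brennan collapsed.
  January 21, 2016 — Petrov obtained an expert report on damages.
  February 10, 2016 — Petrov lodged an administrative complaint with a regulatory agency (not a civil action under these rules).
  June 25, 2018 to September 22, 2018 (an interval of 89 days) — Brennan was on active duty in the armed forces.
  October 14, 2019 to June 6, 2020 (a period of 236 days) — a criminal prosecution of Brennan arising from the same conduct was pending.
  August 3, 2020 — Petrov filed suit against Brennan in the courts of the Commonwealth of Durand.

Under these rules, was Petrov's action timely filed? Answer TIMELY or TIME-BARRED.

TIME-BARRED

The claim accrued on February 14, 2015, the date of the act.
Adding the 54 months base period to February 14, 2015 gives a deadline of August 14, 2019, before any tolling.
The defendant's active military service from June 25, 2018 to September 22, 2018 tolled the period for 89 days, extending the deadline to November 11, 2019.
The pending criminal prosecution from October 14, 2019 to June 6, 2020 tolled the period for 236 days, extending the deadline to July 4, 2020.
None of the other events listed affects the running of the period under the stated rules.
Petrov filed on August 3, 2020, after the July 4, 2020 deadline, so the action is time-barred.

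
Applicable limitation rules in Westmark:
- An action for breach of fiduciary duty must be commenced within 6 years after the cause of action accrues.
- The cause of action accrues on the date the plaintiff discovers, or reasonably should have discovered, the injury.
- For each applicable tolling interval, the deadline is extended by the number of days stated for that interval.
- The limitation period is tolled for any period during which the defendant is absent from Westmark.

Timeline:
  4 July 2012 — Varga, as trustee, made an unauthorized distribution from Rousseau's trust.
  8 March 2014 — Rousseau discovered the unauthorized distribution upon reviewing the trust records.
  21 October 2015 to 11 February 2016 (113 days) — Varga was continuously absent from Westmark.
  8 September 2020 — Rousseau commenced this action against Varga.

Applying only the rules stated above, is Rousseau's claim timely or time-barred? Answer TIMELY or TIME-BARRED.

Accrual is tied to discovery, so the period began on 8 March 2014 rather than on 4 July 2012 when the act occurred.
6 years from 8 March 2014 is 8 March 2020.
The defendant's absence from the jurisdiction from 21 October 2015 to 11 February 2016 tolled the period for 113 days, extending the deadline to 29 June 2020.
Rousseau filed on 8 September 2020, after the 29 June 2020 deadline, so the action is time-barred.

TIME-BARRED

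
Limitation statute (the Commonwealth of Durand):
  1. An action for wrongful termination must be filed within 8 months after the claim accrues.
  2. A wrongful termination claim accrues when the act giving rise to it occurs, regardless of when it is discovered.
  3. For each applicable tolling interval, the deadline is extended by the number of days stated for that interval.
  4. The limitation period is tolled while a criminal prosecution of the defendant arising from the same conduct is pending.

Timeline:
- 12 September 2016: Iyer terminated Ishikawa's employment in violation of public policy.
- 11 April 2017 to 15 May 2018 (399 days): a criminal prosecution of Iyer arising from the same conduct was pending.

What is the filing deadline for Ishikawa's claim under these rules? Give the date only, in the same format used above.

15 June 2018

The limitation period began to run on 12 September 2016.
The untolled deadline — 8 months after 12 September 2016 — is 12 May 2017.
The pending criminal prosecution from 11 April 2017 to 15 May 2018 tolled the period for 399 days, extending the deadline to 15 June 2018.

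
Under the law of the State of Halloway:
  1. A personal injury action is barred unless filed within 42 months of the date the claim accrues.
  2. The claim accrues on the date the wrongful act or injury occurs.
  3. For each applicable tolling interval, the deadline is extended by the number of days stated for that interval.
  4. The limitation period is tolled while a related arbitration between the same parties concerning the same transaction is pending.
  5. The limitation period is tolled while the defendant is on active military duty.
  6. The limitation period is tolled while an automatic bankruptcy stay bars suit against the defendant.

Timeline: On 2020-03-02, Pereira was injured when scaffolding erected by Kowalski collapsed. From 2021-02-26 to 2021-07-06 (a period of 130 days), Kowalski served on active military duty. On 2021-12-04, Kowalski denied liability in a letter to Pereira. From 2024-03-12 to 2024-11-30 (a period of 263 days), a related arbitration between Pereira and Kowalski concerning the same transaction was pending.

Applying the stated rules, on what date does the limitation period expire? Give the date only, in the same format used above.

2024-01-10

The claim accrued on 2020-03-02, when the wrongful act occurred.
42 months from 2020-03-02 is 2023-09-02.
The period was tolled for 130 days by the defendant's active military service (2021-02-26 to 2021-07-06), pushing the deadline to 2024-01-10.
The pending related arbitration from 2024-03-12 to 2024-11-30 began after the period had already run on 2024-01-10, so it has no tolling effect.
The other events in the timeline have no effect on the limitation period under the stated rules.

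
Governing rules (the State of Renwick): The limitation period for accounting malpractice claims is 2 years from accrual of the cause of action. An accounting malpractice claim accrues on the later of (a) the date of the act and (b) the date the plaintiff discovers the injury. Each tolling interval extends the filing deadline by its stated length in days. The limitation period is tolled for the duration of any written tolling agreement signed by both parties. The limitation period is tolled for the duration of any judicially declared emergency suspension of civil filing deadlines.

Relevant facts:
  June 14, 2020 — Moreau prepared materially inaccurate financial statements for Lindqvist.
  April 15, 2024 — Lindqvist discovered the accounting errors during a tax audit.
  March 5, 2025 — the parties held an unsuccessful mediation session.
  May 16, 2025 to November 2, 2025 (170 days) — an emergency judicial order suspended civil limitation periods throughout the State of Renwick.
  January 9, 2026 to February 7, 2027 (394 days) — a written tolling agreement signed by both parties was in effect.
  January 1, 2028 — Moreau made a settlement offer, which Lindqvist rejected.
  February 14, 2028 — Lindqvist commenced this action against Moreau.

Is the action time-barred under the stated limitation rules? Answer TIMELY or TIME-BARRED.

TIME-BARRED

The claim accrued on April 15, 2024 — the later of the June 14, 2020 act and the April 15, 2024 discovery.
The untolled deadline — 2 years after April 15, 2024 — is April 15, 2026.
The emergency suspension of filing deadlines from May 16, 2025 to November 2, 2025 tolled the period for 170 days, extending the deadline to October 2, 2026.
The written tolling agreement from January 9, 2026 to February 7, 2027 tolled the period for 394 days, extending the deadline to October 31, 2027.
The other events in the timeline have no effect on the limitation period under the stated rules.
Filing on February 14, 2028 missed the October 31, 2027 deadline — the action is time-barred.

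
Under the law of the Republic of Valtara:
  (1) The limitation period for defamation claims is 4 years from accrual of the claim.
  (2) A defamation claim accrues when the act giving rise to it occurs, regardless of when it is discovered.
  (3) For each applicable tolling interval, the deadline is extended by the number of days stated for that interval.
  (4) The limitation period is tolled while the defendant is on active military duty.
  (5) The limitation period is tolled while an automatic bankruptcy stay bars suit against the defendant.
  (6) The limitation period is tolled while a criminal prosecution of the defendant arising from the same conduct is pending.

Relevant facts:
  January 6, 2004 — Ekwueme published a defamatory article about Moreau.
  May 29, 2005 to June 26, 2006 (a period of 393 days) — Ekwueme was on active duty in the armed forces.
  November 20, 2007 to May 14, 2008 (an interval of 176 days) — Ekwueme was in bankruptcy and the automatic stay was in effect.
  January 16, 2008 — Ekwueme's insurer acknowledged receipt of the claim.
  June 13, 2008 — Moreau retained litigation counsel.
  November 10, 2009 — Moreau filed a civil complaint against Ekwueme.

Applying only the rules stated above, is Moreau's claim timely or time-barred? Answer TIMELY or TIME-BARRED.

TIME-BARRED

The claim accrued on January 6, 2004, when the wrongful act occurred.
4 years from January 6, 2004 is January 6, 2008.
The defendant's active military service from May 29, 2005 to June 26, 2006 tolled the period for 393 days, extending the deadline to February 2, 2009.
The period was tolled for 176 days by the automatic bankruptcy stay (November 20, 2007 to May 14, 2008), pushing the deadline to July 28, 2009.
The other events in the timeline have no effect on the limitation period under the stated rules.
Filing on November 10, 2009 missed the July 28, 2009 deadline — the action is time-barred.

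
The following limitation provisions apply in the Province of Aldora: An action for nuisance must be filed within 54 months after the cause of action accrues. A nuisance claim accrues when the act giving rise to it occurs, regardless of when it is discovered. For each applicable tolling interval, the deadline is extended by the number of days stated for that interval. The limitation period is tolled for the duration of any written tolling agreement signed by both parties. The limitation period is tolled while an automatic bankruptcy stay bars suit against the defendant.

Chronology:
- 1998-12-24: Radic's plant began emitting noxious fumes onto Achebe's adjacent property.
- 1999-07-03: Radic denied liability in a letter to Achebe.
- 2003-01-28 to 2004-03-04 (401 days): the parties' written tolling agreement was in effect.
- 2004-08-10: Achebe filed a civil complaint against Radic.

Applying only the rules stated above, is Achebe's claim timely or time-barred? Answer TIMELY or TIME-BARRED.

The claim accrued on 1998-12-24, when the wrongful act occurred.
54 months from 1998-12-24 is 2003-06-24.
Because the written tolling agreement ran from 2003-01-28 to 2004-03-04, the deadline is extended by 401 days to 2004-07-29.
The other events in the timeline have no effect on the limitation period under the stated rules.
Achebe filed on 2004-08-10, after the 2004-07-29 deadline, so the action is time-barred.

TIME-BARRED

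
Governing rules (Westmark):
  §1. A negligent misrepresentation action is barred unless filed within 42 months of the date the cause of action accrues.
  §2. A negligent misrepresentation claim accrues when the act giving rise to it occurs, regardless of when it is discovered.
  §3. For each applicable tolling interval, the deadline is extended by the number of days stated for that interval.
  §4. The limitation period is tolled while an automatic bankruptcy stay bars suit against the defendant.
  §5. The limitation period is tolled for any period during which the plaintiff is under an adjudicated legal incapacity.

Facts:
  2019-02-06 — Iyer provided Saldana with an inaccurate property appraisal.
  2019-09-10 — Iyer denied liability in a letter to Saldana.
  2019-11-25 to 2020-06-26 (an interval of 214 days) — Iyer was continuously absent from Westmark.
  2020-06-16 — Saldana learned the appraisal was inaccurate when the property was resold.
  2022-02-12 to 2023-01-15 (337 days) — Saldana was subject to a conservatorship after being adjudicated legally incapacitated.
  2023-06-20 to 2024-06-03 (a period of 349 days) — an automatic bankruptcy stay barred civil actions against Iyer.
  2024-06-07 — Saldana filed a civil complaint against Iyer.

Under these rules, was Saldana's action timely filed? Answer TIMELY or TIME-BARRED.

Accrual is governed by the date of the act, so the period began to run on 2019-02-06; the later discovery on 2020-06-16 is irrelevant under the stated rule.
42 months from 2019-02-06 is 2022-08-06.
The plaintiff's legal incapacity from 2022-02-12 to 2023-01-15 tolled the period for 337 days, extending the deadline to 2023-07-09.
Because the automatic bankruptcy stay ran from 2023-06-20 to 2024-06-03, the deadline is extended by 349 days to 2024-06-22.
The defendant's absence from the jurisdiction from 2019-11-25 to 2020-06-26 does not toll the period, because no stated rule makes the defendant's absence a tolling event.
The other events in the timeline have no effect on the limitation period under the stated rules.
Saldana filed on 2024-06-07, before the 2024-06-22 deadline, so the action is timely.

TIMELY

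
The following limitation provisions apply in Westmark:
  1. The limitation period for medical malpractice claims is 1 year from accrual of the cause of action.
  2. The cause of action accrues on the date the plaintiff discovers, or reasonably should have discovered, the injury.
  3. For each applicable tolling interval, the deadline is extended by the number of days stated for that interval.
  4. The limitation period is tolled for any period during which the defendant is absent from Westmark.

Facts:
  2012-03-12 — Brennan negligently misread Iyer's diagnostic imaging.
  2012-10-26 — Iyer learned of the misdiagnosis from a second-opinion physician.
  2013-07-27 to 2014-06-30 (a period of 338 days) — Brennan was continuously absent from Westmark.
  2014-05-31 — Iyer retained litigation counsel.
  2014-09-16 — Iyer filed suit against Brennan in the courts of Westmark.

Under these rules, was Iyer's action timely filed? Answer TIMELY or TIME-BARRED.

The claim did not accrue until Iyer discovered the injury on 2012-10-26; the 2012-03-12 act date does not start the clock under the stated rule.
1 year from 2012-10-26 is 2013-10-26.
The defendant's absence from the jurisdiction from 2013-07-27 to 2014-06-30 tolled the period for 338 days, extending the deadline to 2014-09-29.
None of the other events listed affects the running of the period under the stated rules.
Filing on 2014-09-16 beat the 2014-09-29 deadline — the action is timely.

TIMELY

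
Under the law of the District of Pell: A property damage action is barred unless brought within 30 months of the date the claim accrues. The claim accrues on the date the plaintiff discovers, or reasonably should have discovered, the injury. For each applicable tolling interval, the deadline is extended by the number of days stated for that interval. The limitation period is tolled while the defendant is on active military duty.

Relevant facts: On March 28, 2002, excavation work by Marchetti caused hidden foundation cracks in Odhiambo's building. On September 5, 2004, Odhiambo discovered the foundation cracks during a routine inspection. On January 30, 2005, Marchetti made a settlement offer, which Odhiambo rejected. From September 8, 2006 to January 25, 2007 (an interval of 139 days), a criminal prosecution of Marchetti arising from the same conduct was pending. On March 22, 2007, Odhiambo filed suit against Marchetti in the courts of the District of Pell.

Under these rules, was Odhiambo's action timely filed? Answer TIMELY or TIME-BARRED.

The claim did not accrue until Odhiambo discovered the injury on September 5, 2004; the March 28, 2002 act date does not start the clock under the stated rule.
30 months from September 5, 2004 is March 5, 2007.
No stated provision tolls the period for a criminal prosecution, so the interval from September 8, 2006 to January 25, 2007 has no effect on the deadline.
Nothing else in the chronology tolls or restarts the period.
Filing on March 22, 2007 missed the March 5, 2007 deadline — the action is time-barred.

TIME-BARRED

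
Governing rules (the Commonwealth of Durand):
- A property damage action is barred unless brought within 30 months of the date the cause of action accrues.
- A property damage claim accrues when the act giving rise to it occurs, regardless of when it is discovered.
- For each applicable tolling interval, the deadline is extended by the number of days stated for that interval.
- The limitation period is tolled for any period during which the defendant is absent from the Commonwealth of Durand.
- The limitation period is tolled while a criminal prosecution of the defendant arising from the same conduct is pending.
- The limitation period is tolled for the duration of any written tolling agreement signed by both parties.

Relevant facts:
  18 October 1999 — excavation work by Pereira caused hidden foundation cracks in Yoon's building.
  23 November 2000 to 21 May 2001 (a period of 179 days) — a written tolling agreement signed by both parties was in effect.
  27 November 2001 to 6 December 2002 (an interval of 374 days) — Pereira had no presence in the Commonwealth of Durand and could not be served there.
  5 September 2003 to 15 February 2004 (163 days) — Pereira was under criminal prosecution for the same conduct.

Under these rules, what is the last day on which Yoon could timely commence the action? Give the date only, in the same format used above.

3 April 2004

The limitation period began to run on 18 October 1999.
The untolled deadline — 30 months after 18 October 1999 — is 18 April 2002.
Because the written tolling agreement ran from 23 November 2000 to 21 May 2001, the deadline is extended by 179 days to 14 October 2002.
Because the defendant's absence from the jurisdiction ran from 27 November 2001 to 6 December 2002, the deadline is extended by 374 days to 23 October 2003.
The period was tolled for 163 days by the pending criminal prosecution (5 September 2003 to 15 February 2004), pushing the deadline to 3 April 2004.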